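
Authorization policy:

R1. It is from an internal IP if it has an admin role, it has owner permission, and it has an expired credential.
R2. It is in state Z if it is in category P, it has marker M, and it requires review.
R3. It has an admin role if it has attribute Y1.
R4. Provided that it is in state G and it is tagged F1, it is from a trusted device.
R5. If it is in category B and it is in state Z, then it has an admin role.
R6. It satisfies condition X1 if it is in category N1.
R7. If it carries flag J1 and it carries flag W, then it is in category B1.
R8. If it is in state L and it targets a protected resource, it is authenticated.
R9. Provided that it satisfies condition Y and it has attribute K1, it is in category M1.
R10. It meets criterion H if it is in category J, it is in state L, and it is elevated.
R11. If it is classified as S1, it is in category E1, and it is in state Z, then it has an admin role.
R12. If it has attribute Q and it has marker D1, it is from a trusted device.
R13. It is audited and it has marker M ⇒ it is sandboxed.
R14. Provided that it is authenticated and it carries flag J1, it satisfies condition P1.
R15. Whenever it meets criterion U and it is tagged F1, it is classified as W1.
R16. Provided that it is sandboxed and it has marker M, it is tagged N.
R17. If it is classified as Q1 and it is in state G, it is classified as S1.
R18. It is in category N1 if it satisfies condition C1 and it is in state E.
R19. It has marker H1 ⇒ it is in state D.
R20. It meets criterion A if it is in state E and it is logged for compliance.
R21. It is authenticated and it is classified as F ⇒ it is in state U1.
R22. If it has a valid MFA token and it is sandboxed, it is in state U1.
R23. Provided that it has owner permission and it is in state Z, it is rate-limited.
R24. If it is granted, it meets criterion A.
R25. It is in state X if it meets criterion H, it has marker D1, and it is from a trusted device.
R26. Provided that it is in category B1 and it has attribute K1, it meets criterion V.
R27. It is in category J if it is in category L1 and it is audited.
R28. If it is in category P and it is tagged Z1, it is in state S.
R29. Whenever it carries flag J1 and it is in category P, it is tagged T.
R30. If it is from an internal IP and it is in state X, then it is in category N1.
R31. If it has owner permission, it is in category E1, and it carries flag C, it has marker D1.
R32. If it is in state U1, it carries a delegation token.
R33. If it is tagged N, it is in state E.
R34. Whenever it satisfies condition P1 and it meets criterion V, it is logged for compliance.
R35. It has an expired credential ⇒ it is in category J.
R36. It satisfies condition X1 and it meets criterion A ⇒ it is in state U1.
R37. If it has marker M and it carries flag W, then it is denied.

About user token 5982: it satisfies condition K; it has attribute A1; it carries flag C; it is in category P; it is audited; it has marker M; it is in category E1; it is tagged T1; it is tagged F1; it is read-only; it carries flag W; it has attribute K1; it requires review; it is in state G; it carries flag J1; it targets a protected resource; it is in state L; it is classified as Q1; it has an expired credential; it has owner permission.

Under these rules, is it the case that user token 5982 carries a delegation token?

Forward chaining from the given facts derives: is in state Z, is from a trusted device, is in category B1, is authenticated, is sandboxed, satisfies condition P1, is tagged N, is classified as S1, is rate-limited, meets criterion V, is tagged T, has marker D1, is in state E, is logged for compliance, is in category J, is denied, has an admin role, meets criterion A, is from an internal IP.
The only rule concluding "it carries a delegation token" is R32, which needs "it is in state U1"; that is never established.

No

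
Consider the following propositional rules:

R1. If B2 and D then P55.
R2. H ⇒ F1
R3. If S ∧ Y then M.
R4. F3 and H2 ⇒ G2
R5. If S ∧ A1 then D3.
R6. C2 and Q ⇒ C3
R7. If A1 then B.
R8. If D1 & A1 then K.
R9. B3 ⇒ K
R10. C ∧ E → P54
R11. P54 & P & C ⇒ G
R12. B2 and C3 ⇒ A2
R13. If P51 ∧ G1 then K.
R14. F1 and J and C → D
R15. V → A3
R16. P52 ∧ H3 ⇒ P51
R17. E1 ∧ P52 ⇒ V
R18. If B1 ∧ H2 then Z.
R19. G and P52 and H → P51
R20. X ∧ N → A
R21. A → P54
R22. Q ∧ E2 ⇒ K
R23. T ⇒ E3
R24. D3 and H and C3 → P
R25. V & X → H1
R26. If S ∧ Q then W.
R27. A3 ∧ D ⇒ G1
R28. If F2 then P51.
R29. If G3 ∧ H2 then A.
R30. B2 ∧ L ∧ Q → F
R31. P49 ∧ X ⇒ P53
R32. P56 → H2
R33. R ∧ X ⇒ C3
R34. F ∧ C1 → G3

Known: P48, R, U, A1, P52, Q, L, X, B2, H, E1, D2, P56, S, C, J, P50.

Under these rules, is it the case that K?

Forward chaining from the given facts derives: F1, D3, B, D, V, H1, W, F, H2, C3, P55, A2, A3, P, G1.
Rules concluding K: R8 needs D1; R9 needs B3; R13 needs P51; R22 needs E2 — none of these are established.

No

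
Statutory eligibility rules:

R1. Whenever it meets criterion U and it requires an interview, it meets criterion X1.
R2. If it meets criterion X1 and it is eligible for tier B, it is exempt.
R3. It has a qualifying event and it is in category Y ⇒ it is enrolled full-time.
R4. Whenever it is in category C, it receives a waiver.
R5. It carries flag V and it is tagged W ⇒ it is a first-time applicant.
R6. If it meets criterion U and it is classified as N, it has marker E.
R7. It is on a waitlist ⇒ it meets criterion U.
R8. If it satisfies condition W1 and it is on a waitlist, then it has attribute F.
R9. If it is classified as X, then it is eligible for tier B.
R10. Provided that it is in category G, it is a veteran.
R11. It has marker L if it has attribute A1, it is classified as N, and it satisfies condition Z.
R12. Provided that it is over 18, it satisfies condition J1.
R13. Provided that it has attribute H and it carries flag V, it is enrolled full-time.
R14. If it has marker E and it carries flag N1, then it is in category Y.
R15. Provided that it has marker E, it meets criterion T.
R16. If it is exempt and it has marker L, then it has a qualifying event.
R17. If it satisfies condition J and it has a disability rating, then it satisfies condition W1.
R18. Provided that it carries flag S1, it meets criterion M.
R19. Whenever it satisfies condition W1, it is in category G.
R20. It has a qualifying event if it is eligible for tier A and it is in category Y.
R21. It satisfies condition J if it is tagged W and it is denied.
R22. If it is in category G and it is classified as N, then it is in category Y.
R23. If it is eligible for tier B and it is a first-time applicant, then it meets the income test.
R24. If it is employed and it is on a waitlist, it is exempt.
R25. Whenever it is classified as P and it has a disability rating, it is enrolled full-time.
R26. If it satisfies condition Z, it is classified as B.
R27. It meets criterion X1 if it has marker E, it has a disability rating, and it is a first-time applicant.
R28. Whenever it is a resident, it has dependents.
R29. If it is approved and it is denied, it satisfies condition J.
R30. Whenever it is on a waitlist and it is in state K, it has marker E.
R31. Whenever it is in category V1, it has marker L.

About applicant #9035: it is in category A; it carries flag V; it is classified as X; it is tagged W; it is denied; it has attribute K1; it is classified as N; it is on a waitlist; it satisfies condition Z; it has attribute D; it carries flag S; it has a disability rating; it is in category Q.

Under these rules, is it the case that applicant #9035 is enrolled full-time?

No

Forward chaining from the given facts derives: is a first-time applicant, meets criterion U, is eligible for tier B, satisfies condition J, meets the income test, is classified as B, has marker E, meets criterion T, satisfies condition W1, is in category G, is in category Y, meets criterion X1, is exempt, has attribute F, is a veteran.
Rules concluding "it is enrolled full-time": R3 needs "it has a qualifying event"; R13 needs "it has attribute H"; R25 needs "it is classified as P" — none of these are established.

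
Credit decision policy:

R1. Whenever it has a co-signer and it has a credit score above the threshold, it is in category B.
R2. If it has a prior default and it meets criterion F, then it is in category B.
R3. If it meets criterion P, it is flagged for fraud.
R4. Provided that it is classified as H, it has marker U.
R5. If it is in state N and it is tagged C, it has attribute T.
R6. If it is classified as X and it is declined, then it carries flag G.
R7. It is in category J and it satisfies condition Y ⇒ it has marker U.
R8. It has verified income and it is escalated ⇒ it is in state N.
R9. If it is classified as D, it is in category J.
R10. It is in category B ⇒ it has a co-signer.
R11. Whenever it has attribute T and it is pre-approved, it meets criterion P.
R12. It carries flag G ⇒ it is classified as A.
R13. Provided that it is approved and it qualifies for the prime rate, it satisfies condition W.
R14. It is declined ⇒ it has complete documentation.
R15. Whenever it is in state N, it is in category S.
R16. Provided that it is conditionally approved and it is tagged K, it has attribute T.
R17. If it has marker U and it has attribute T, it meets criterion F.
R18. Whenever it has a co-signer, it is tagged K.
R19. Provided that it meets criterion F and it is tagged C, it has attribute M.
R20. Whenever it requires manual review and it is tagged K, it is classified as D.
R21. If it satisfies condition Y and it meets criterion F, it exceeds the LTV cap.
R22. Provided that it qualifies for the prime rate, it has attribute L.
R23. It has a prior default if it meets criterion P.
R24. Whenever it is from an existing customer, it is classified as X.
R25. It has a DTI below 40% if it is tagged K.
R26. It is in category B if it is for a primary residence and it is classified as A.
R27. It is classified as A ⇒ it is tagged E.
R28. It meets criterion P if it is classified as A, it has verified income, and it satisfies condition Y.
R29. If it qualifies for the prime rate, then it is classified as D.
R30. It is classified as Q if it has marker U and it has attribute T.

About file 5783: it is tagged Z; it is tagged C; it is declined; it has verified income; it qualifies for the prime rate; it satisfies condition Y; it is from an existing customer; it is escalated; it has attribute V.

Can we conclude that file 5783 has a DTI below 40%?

Yes

By R8 (it has verified income, it is escalated): it is in state N.
By R24 (it is from an existing customer): it is classified as X.
By R29 (it qualifies for the prime rate): it is classified as D.
By R5 (it is in state N, it is tagged C): it has attribute T.
By R6 (it is classified as X, it is declined): it carries flag G.
By R9 (it is classified as D): it is in category J.
By R12 (it carries flag G): it is classified as A.
By R28 (it is classified as A, it has verified income, it satisfies condition Y): it meets criterion P.
By R7 (it is in category J, it satisfies condition Y): it has marker U.
By R17 (it has marker U, it has attribute T): it meets criterion F.
By R23 (it meets criterion P): it has a prior default.
By R2 (it has a prior default, it meets criterion F): it is in category B.
By R10 (it is in category B): it has a co-signer.
By R18 (it has a co-signer): it is tagged K.
By R25 (it is tagged K): it has a DTI below 40%.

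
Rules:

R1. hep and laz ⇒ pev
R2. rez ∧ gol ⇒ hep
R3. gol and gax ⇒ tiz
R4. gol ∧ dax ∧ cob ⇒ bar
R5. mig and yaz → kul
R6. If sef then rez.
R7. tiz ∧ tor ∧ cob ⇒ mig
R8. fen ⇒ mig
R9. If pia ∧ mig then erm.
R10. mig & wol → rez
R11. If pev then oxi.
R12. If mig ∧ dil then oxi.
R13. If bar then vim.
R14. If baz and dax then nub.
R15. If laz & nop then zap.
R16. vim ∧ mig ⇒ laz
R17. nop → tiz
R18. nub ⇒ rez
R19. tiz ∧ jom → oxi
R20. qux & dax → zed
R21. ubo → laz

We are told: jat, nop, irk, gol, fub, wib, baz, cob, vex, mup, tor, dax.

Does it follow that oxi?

bar  (by R4: gol, dax, cob)
vim  (by R13: bar)
nub  (by R14: baz, dax)
tiz  (by R17: nop)
rez  (by R18: nub)
hep  (by R2: rez, gol)
mig  (by R7: tiz, tor, cob)
laz  (by R16: vim, mig)
pev  (by R1: hep, laz)
oxi  (by R11: pev)

Yes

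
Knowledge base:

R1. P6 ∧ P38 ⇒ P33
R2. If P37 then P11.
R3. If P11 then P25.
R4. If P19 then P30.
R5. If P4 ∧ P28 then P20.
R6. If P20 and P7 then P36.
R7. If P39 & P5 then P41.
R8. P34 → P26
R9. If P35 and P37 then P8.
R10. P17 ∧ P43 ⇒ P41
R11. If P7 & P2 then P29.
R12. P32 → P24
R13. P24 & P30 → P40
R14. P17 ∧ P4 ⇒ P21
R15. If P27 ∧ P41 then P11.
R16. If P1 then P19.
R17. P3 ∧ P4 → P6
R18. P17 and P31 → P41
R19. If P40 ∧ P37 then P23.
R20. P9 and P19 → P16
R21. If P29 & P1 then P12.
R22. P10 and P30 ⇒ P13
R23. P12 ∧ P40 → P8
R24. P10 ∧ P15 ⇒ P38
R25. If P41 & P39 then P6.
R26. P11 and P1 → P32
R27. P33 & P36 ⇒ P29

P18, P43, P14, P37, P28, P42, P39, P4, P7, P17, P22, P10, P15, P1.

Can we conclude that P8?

P11  (by R2: P37)
P20  (by R5: P4, P28)
P36  (by R6: P20, P7)
P41  (by R10: P17, P43)
P19  (by R16: P1)
P38  (by R24: P10, P15)
P6  (by R25: P41, P39)
P32  (by R26: P11, P1)
P33  (by R1: P6, P38)
P30  (by R4: P19)
P24  (by R12: P32)
P40  (by R13: P24, P30)
P29  (by R27: P33, P36)
P12  (by R21: P29, P1)
P8  (by R23: P12, P40)

Yes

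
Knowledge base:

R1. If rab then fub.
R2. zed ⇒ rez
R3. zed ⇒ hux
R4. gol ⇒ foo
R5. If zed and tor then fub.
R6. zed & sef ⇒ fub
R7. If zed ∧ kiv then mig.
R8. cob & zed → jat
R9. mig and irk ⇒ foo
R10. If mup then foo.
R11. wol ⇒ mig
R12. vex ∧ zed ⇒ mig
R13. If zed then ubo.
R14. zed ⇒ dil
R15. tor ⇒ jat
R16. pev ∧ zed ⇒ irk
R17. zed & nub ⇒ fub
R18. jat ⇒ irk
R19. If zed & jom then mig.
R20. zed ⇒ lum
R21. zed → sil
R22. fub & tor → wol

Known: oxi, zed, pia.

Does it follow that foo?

Forward chaining from the given facts derives: rez, hux, ubo, dil, lum, sil.
Rules concluding foo: R4 needs gol; R9 needs mig; R10 needs mup — none of these are established.

No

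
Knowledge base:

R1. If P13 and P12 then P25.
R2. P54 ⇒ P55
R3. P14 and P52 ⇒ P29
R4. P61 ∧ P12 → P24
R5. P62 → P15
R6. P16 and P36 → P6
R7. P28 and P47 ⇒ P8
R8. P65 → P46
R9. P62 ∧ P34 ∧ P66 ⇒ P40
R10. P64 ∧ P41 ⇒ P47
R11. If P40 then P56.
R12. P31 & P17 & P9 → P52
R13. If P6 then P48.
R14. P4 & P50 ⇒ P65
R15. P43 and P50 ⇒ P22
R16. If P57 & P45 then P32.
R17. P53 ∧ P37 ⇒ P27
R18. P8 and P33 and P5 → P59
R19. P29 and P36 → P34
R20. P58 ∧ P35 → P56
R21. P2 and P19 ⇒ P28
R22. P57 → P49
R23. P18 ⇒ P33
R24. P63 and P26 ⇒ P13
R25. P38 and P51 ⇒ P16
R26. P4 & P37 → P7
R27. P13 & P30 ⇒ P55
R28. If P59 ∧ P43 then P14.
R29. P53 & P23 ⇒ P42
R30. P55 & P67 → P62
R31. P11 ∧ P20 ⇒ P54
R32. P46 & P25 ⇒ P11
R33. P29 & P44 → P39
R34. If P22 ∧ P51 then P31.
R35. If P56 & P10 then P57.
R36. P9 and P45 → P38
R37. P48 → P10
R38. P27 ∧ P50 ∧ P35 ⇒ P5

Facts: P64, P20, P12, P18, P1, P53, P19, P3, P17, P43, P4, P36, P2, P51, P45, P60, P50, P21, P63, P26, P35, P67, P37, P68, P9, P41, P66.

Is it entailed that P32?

Yes

P47  (by R10: P64, P41)
P65  (by R14: P4, P50)
P22  (by R15: P43, P50)
P27  (by R17: P53, P37)
P28  (by R21: P2, P19)
P33  (by R23: P18)
P13  (by R24: P63, P26)
P31  (by R34: P22, P51)
P38  (by R36: P9, P45)
P5  (by R38: P27, P50, P35)
P25  (by R1: P13, P12)
P8  (by R7: P28, P47)
P46  (by R8: P65)
P52  (by R12: P31, P17, P9)
P59  (by R18: P8, P33, P5)
P16  (by R25: P38, P51)
P14  (by R28: P59, P43)
P11  (by R32: P46, P25)
P29  (by R3: P14, P52)
P6  (by R6: P16, P36)
P48  (by R13: P6)
P34  (by R19: P29, P36)
P54  (by R31: P11, P20)
P10  (by R37: P48)
P55  (by R2: P54)
P62  (by R30: P55, P67)
P40  (by R9: P62, P34, P66)
P56  (by R11: P40)
P57  (by R35: P56, P10)
P32  (by R16: P57, P45)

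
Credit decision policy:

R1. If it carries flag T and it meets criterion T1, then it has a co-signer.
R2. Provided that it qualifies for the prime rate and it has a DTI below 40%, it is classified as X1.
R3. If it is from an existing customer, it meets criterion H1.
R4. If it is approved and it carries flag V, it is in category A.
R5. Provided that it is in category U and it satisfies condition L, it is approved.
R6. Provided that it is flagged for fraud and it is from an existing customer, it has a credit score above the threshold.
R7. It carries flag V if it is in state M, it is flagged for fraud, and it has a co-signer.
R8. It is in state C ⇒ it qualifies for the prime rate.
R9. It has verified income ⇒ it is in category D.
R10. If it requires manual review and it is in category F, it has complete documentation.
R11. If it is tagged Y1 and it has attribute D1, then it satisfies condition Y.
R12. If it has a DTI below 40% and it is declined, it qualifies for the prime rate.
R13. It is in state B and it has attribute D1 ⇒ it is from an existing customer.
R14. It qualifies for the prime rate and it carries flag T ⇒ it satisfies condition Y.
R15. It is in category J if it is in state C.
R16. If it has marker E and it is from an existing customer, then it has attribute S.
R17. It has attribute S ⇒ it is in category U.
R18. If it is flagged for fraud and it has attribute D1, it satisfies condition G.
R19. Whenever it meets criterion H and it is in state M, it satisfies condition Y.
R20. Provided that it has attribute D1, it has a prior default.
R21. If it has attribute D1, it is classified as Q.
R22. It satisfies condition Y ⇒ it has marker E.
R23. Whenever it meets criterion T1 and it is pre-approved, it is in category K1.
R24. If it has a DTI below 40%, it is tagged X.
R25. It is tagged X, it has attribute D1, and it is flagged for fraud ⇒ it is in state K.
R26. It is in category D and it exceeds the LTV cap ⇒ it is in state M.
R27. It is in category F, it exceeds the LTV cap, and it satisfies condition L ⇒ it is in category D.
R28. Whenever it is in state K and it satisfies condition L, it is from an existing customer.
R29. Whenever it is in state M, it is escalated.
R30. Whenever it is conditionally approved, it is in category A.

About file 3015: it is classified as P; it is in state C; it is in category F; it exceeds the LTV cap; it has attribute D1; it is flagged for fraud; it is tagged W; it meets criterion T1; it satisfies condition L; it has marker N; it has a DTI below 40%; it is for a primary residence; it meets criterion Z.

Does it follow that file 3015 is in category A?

Forward chaining from the given facts derives: qualifies for the prime rate, is in category J, satisfies condition G, has a prior default, is classified as Q, is tagged X, is in state K, is in category D, is from an existing customer, is classified as X1, meets criterion H1, has a credit score above the threshold, is in state M, is escalated.
Rules concluding "it is in category A": R4 needs "it is approved"; R30 needs "it is conditionally approved" — none of these are established.

No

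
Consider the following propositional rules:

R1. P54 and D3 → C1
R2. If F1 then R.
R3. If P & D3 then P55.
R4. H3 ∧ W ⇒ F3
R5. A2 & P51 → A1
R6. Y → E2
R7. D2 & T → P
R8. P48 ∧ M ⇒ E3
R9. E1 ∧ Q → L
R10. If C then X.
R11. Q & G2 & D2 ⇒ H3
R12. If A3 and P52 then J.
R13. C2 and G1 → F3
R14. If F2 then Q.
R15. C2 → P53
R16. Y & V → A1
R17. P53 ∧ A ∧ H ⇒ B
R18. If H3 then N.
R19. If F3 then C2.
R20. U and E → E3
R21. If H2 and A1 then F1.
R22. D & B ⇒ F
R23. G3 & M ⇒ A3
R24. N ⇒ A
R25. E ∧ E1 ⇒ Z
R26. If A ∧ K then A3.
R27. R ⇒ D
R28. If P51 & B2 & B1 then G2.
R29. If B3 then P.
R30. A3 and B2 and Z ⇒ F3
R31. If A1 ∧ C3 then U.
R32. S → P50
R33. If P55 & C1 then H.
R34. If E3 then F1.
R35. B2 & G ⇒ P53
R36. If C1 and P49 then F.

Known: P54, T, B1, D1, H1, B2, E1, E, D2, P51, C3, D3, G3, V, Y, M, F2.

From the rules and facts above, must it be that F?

Yes

C1  (by R1: P54, D3)
P  (by R7: D2, T)
Q  (by R14: F2)
A1  (by R16: Y, V)
A3  (by R23: G3, M)
Z  (by R25: E, E1)
G2  (by R28: P51, B2, B1)
F3  (by R30: A3, B2, Z)
U  (by R31: A1, C3)
P55  (by R3: P, D3)
H3  (by R11: Q, G2, D2)
N  (by R18: H3)
C2  (by R19: F3)
E3  (by R20: U, E)
A  (by R24: N)
H  (by R33: P55, C1)
F1  (by R34: E3)
R  (by R2: F1)
P53  (by R15: C2)
B  (by R17: P53, A, H)
D  (by R27: R)
F  (by R22: D, B)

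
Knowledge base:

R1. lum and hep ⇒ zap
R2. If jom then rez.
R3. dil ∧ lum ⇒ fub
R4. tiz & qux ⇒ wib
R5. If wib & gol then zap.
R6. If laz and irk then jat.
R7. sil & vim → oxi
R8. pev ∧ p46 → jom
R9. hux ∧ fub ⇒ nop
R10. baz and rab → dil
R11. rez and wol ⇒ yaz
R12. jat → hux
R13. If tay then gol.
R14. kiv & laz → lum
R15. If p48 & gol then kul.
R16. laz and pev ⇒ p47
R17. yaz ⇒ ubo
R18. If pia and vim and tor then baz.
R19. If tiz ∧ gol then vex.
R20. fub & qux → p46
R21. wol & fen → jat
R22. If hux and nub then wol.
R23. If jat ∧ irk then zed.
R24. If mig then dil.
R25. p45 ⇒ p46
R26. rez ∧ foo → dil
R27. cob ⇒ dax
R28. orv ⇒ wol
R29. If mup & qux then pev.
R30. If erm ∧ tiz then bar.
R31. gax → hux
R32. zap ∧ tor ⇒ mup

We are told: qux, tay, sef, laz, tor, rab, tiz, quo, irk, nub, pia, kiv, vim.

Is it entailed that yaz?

wib  (by R4: tiz, qux)
jat  (by R6: laz, irk)
hux  (by R12: jat)
gol  (by R13: tay)
lum  (by R14: kiv, laz)
baz  (by R18: pia, vim, tor)
wol  (by R22: hux, nub)
zap  (by R5: wib, gol)
dil  (by R10: baz, rab)
mup  (by R32: zap, tor)
fub  (by R3: dil, lum)
p46  (by R20: fub, qux)
pev  (by R29: mup, qux)
jom  (by R8: pev, p46)
rez  (by R2: jom)
yaz  (by R11: rez, wol)

Yes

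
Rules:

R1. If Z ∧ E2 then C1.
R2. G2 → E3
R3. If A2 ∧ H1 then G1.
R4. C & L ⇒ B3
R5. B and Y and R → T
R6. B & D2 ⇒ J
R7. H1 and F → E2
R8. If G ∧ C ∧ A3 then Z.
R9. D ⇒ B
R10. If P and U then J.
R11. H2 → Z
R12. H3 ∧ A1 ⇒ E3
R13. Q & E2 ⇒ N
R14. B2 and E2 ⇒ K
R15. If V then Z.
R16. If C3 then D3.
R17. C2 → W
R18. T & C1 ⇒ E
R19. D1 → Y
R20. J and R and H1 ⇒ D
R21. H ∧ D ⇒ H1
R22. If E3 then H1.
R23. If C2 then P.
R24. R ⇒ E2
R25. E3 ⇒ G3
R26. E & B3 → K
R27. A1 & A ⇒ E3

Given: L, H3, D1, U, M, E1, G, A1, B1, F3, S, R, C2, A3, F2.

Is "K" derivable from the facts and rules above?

Forward chaining from the given facts derives: E3, W, Y, H1, P, E2, G3, J, D, B, T.
Rules concluding K: R14 needs B2; R26 needs E — none of these are established.

No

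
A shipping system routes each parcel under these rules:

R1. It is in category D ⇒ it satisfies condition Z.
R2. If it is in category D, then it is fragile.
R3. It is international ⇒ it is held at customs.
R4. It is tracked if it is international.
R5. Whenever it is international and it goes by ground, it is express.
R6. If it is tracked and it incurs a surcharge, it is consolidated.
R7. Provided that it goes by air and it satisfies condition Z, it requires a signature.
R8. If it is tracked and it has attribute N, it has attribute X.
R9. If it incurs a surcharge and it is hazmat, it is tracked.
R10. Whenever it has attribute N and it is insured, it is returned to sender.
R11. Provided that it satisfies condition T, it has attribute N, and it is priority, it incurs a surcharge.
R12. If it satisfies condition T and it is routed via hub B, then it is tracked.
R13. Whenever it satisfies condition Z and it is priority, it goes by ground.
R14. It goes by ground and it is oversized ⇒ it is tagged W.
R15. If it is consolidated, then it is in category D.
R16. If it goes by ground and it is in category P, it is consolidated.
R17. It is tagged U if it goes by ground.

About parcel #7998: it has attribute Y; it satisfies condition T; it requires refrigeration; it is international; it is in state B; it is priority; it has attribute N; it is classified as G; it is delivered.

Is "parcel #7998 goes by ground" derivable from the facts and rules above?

Yes

By R4 (it is international): it is tracked.
By R11 (it satisfies condition T, it has attribute N, it is priority): it incurs a surcharge.
By R6 (it is tracked, it incurs a surcharge): it is consolidated.
By R15 (it is consolidated): it is in category D.
By R1 (it is in category D): it satisfies condition Z.
By R13 (it satisfies condition Z, it is priority): it goes by ground.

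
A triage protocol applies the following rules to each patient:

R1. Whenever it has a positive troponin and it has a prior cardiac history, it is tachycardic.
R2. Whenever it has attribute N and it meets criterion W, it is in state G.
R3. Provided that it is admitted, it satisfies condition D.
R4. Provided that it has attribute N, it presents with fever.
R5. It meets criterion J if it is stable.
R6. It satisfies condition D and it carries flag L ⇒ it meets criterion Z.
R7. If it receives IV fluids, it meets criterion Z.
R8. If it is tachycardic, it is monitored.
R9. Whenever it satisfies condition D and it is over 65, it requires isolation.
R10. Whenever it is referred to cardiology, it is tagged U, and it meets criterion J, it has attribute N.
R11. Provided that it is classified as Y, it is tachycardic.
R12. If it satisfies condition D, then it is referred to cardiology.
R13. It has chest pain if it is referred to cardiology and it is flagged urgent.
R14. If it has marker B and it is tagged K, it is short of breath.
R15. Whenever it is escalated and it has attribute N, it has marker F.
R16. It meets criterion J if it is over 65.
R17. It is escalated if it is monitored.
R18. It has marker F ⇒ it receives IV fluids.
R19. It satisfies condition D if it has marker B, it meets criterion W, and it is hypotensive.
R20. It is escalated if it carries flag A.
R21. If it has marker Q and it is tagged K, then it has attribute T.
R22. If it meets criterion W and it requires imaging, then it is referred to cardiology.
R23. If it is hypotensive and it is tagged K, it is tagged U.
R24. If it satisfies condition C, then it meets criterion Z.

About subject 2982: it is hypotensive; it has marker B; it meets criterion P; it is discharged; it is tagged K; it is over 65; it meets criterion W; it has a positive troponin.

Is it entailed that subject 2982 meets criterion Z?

No

Forward chaining from the given facts derives: is short of breath, meets criterion J, satisfies condition D, is tagged U, requires isolation, is referred to cardiology, has attribute N, is in state G, presents with fever.
Rules concluding "it meets criterion Z": R6 needs "it carries flag L"; R7 needs "it receives IV fluids"; R24 needs "it satisfies condition C" — none of these are established.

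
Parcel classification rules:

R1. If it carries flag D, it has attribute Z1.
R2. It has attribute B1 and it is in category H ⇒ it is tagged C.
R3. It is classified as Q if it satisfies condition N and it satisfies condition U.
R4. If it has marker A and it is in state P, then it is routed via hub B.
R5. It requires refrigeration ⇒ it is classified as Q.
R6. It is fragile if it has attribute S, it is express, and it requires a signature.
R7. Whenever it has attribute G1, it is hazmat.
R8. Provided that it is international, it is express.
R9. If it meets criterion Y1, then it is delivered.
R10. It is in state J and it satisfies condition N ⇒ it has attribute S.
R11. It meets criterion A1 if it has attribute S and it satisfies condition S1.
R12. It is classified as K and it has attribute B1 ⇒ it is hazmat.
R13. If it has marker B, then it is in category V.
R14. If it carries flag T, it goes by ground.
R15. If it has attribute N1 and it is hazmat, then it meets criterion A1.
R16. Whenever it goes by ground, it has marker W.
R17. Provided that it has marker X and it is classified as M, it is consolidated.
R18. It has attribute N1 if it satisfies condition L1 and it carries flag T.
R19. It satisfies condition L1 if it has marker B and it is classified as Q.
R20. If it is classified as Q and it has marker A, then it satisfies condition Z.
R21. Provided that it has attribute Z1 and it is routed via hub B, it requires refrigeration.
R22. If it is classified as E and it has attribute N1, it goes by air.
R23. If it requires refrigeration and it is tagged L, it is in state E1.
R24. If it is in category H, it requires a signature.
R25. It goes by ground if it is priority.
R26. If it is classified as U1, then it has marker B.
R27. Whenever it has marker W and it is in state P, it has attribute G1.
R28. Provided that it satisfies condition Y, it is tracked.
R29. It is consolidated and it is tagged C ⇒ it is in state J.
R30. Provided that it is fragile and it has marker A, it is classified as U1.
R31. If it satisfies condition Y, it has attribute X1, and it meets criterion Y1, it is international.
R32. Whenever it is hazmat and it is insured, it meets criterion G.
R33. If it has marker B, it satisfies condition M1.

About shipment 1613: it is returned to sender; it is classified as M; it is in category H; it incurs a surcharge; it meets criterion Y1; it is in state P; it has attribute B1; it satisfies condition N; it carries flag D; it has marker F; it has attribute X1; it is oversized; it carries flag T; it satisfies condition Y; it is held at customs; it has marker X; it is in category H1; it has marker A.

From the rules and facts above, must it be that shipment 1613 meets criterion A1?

Yes

By R1 (it carries flag D): it has attribute Z1.
By R2 (it has attribute B1, it is in category H): it is tagged C.
By R4 (it has marker A, it is in state P): it is routed via hub B.
By R14 (it carries flag T): it goes by ground.
By R16 (it goes by ground): it has marker W.
By R17 (it has marker X, it is classified as M): it is consolidated.
By R21 (it has attribute Z1, it is routed via hub B): it requires refrigeration.
By R24 (it is in category H): it requires a signature.
By R27 (it has marker W, it is in state P): it has attribute G1.
By R29 (it is consolidated, it is tagged C): it is in state J.
By R31 (it satisfies condition Y, it has attribute X1, it meets criterion Y1): it is international.
By R5 (it requires refrigeration): it is classified as Q.
By R7 (it has attribute G1): it is hazmat.
By R8 (it is international): it is express.
By R10 (it is in state J, it satisfies condition N): it has attribute S.
By R6 (it has attribute S, it is express, it requires a signature): it is fragile.
By R30 (it is fragile, it has marker A): it is classified as U1.
By R26 (it is classified as U1): it has marker B.
By R19 (it has marker B, it is classified as Q): it satisfies condition L1.
By R18 (it satisfies condition L1, it carries flag T): it has attribute N1.
By R15 (it has attribute N1, it is hazmat): it meets criterion A1.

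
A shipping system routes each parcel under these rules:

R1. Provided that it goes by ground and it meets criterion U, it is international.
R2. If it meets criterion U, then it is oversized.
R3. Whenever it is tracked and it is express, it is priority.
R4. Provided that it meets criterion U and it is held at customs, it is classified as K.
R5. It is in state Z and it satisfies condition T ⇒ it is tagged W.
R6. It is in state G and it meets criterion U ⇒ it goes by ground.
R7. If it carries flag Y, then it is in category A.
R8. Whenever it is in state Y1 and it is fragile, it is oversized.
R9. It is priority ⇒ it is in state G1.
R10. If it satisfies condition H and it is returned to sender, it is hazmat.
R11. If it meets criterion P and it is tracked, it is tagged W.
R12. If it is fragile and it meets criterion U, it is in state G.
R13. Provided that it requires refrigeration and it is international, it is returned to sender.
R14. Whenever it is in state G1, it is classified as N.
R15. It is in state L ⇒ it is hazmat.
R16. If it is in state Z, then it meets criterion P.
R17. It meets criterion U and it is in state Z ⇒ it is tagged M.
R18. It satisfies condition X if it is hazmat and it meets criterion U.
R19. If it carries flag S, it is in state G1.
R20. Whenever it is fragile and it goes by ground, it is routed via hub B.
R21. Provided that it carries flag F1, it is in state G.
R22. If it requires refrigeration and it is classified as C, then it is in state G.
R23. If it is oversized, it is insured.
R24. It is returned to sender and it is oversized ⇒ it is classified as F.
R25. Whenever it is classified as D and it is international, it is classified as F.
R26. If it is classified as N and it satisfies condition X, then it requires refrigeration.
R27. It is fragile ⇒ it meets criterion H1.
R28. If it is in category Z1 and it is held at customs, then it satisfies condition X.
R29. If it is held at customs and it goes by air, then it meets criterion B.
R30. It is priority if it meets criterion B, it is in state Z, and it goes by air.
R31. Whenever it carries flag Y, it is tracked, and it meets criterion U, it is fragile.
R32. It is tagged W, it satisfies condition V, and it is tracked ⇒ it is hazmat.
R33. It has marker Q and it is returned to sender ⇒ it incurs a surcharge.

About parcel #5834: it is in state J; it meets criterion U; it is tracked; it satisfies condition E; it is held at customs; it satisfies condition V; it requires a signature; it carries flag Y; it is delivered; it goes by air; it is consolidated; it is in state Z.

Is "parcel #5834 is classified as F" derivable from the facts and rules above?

Yes

By R2 (it meets criterion U): it is oversized.
By R16 (it is in state Z): it meets criterion P.
By R29 (it is held at customs, it goes by air): it meets criterion B.
By R30 (it meets criterion B, it is in state Z, it goes by air): it is priority.
By R31 (it carries flag Y, it is tracked, it meets criterion U): it is fragile.
By R9 (it is priority): it is in state G1.
By R11 (it meets criterion P, it is tracked): it is tagged W.
By R12 (it is fragile, it meets criterion U): it is in state G.
By R14 (it is in state G1): it is classified as N.
By R32 (it is tagged W, it satisfies condition V, it is tracked): it is hazmat.
By R6 (it is in state G, it meets criterion U): it goes by ground.
By R18 (it is hazmat, it meets criterion U): it satisfies condition X.
By R26 (it is classified as N, it satisfies condition X): it requires refrigeration.
By R1 (it goes by ground, it meets criterion U): it is international.
By R13 (it requires refrigeration, it is international): it is returned to sender.
By R24 (it is returned to sender, it is oversized): it is classified as F.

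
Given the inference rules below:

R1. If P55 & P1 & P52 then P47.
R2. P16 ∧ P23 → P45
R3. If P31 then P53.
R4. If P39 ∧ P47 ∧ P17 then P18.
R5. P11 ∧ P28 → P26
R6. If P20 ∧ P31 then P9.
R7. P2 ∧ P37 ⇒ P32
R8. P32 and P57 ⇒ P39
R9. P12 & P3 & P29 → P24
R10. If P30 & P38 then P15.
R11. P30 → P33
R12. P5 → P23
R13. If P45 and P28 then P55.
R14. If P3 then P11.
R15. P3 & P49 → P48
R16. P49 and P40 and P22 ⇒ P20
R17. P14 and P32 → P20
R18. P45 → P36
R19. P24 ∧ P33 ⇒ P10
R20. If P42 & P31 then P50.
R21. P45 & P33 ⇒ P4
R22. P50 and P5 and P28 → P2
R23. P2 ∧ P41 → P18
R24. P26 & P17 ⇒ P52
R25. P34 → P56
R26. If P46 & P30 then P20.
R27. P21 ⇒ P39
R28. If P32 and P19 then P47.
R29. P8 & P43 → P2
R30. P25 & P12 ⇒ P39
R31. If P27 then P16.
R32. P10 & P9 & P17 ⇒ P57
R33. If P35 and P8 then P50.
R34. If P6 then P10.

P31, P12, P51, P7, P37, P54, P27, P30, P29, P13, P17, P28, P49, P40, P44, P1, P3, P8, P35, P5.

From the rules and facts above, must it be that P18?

No

Forward chaining from the given facts derives: P53, P24, P33, P23, P11, P48, P10, P16, P50, P45, P26, P55, P36, P4, P2, P52, P47, P32.
Rules concluding P18: R4 needs P39; R23 needs P41 — none of these are established.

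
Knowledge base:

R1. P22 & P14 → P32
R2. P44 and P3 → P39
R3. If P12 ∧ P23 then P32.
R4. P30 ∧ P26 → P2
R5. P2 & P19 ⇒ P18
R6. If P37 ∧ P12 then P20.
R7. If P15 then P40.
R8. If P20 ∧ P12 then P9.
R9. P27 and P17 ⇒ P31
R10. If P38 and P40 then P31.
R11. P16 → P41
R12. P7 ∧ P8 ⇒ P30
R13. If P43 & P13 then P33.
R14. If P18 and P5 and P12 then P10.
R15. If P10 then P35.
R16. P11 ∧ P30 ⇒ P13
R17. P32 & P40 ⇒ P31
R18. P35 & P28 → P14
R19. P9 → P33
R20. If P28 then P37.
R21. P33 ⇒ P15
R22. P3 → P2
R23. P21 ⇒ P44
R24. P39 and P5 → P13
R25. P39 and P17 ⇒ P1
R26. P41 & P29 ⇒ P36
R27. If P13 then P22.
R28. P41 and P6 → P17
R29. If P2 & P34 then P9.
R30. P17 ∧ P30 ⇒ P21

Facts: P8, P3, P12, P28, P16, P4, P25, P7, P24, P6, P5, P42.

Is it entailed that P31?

No

Forward chaining from the given facts derives: P41, P30, P37, P2, P17, P21, P20, P9, P33, P15, P44, P39, P40, P13, P1, P22.
Rules concluding P31: R9 needs P27; R10 needs P38; R17 needs P32 — none of these are established.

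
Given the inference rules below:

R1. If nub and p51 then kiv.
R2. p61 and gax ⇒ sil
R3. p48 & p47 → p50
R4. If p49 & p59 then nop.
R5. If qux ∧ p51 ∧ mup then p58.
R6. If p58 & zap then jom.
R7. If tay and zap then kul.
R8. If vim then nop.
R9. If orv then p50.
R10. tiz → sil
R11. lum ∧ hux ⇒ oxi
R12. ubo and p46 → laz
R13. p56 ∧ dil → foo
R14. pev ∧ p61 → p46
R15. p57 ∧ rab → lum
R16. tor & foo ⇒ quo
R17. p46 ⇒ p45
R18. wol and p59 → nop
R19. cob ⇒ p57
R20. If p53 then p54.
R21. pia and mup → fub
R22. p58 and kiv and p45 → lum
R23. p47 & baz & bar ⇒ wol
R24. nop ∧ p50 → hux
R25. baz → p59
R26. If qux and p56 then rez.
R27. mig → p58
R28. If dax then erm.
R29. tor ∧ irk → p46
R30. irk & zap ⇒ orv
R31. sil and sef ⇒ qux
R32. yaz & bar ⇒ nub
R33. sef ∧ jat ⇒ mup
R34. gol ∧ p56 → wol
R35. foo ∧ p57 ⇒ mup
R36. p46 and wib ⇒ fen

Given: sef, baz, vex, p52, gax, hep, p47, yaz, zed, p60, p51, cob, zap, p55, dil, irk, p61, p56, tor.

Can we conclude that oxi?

Forward chaining from the given facts derives: sil, foo, quo, p57, p59, p46, orv, qux, mup, p58, jom, p50, p45, rez.
The only rule concluding oxi is R11, which needs lum; that is never established.

No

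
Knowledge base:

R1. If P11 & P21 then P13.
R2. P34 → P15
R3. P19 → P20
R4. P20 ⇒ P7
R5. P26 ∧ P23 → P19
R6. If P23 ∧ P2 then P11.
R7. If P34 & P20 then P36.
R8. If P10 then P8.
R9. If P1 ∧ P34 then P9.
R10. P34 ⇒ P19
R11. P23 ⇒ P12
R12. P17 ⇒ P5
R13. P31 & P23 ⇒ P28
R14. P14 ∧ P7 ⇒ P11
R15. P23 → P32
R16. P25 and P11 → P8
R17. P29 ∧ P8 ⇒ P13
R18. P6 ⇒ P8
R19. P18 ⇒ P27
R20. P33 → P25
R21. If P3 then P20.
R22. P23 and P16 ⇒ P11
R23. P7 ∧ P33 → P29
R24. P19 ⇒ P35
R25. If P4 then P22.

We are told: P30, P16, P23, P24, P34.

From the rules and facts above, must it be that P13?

Forward chaining from the given facts derives: P15, P19, P12, P32, P11, P35, P20, P7, P36.
Rules concluding P13: R1 needs P21; R17 needs P29 — none of these are established.

No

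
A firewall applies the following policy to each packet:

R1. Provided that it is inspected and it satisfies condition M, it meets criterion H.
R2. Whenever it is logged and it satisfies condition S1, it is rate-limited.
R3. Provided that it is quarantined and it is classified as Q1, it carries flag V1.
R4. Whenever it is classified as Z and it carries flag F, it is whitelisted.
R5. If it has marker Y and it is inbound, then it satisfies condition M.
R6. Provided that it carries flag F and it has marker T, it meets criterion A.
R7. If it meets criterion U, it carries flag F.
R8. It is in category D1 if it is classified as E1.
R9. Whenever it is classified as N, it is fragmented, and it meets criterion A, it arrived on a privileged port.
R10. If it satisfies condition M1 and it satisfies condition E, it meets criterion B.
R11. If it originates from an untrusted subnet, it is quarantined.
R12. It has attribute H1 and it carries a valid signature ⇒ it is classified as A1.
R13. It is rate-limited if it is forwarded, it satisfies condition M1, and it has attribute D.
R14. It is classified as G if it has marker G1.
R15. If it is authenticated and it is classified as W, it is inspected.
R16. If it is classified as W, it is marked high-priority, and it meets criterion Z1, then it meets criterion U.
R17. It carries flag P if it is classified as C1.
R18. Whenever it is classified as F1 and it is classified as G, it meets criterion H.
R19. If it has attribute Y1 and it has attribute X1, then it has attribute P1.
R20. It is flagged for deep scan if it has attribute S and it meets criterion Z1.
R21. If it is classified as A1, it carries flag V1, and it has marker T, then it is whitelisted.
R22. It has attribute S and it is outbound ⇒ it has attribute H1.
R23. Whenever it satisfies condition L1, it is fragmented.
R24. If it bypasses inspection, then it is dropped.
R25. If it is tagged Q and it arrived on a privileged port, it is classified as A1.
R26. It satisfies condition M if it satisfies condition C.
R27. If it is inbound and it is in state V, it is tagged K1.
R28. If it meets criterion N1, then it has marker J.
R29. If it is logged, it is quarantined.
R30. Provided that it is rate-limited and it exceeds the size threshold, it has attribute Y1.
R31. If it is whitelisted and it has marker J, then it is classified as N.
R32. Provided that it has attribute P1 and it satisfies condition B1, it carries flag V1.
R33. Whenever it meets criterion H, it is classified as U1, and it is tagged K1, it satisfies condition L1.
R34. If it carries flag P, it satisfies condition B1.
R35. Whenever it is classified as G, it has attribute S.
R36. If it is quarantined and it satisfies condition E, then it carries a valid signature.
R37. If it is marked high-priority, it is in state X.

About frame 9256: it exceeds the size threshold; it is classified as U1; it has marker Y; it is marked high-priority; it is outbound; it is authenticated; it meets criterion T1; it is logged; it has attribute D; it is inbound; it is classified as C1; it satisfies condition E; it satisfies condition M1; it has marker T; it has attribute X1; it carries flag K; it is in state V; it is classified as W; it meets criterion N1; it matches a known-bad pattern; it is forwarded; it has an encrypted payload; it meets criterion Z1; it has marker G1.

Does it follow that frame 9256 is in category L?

Forward chaining from the given facts derives: satisfies condition M, meets criterion B, is rate-limited, is classified as G, is inspected, meets criterion U, carries flag P, is tagged K1, has marker J, is quarantined, has attribute Y1, satisfies condition B1, has attribute S, carries a valid signature, is in state X, meets criterion H, carries flag F, has attribute P1, is flagged for deep scan, has attribute H1, carries flag V1, satisfies condition L1, meets criterion A, is classified as A1, is whitelisted, is fragmented, is classified as N, arrived on a privileged port.
No rule has "it is in category L" as its conclusion, and it is not among the given facts.

No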